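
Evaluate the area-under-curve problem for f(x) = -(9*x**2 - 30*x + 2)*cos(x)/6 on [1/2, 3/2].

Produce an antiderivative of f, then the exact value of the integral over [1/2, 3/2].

Antiderivative: F(x) = -3*x**2*sin(x)/2 + 5*x*sin(x) - 3*x*cos(x) + 8*sin(x)/3 + 5*cos(x); value = -7*cos(1/2)/2 - 115*sin(1/2)/24 + cos(3/2)/2 + 163*sin(3/2)/24

A candidate is checked by its d/dx: the result must match f(x).
F(x) = -3*x**2*sin(x)/2 + 5*x*sin(x) - 3*x*cos(x) + 8*sin(x)/3 + 5*cos(x) is an antiderivative of f.
Check: d/dx[-3*x**2*sin(x)/2 + 5*x*sin(x) - 3*x*cos(x) + 8*sin(x)/3 + 5*cos(x)] = -3*x**2*cos(x)/2 + 5*x*cos(x) - cos(x)/3, which equals f(x).
F(3/2) = cos(3/2)/2 + 163*sin(3/2)/24; F(1/2) = 115*sin(1/2)/24 + 7*cos(1/2)/2.
Integral = F(3/2) - F(1/2) = -7*cos(1/2)/2 - 115*sin(1/2)/24 + cos(3/2)/2 + 163*sin(3/2)/24.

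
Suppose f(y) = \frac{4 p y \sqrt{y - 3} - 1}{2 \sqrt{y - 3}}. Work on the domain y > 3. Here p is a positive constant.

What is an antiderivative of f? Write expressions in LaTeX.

An antiderivative is F(y) = p y^{2} - \sqrt{y - 3}.

A candidate is checked by its d/dy: the result must match f(y).
Check: d/dy[p y^{2} - \sqrt{y - 3}] = \frac{4 p y \sqrt{y - 3} - 1}{2 \sqrt{y - 3}} = f(y).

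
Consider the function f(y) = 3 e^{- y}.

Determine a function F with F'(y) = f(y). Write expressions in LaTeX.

An antiderivative is F(y) = - 3 e^{- y}.

Check any antiderivative F(y) by computing F'(y) and comparing it with f(y).
Check: d/dy[- 3 e^{- y}] = 3 e^{- y} = f(y).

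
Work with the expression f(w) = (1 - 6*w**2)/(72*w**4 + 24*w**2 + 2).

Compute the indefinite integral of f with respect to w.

F(w) = w/(12*w**2 + 2) + C

f has the shape u'v + uv' for u = w/3 and v = 1/(4*w**2 + 2/3) — it is the derivative of the product u*v.
Check: d/dw[w/(12*w**2 + 2)] = (1 - 6*w**2)/(72*w**4 + 24*w**2 + 2) = f(w).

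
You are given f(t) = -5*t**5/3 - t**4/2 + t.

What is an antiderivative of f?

An antiderivative is F(t) = t**2*(-25*t**4 - 9*t**3 + 45)/90.

Integrate term by term and add the pieces.
Check: d/dt[t**2*(-25*t**4 - 9*t**3 + 45)/90] = -5*t**5/3 - t**4/2 + t = f(t).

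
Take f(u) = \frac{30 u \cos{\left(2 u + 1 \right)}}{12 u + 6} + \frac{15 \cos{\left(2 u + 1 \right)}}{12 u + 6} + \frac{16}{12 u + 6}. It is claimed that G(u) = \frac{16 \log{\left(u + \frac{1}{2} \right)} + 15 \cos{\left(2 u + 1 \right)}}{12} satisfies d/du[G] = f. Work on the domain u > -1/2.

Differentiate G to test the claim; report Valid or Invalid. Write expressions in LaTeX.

d/du[G] = \frac{- 30 u \sin{\left(2 u + 1 \right)} - 15 \sin{\left(2 u + 1 \right)} + 16}{12 u + 6}
d/du[G] - f(u) = - \frac{5 \sin{\left(2 u + 1 \right)}}{2} - \frac{5 \cos{\left(2 u + 1 \right)}}{2} != 0.

Invalid: d/du[G] - f = - \frac{5 \sin{\left(2 u + 1 \right)}}{2} - \frac{5 \cos{\left(2 u + 1 \right)}}{2}, which is not 0.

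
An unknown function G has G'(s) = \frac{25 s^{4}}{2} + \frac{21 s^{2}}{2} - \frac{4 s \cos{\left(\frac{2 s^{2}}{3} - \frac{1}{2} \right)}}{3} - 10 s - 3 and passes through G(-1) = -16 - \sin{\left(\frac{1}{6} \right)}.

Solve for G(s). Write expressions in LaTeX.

Integrate term by term and add the pieces.
A general antiderivative is \frac{5 s^{5}}{2} + \frac{7 s^{3}}{2} - 5 s^{2} - 3 s - \sin{\left(\frac{2 s^{2}}{3} - \frac{1}{2} \right)} - 8 + C.
The condition gives C = -16 - \sin{\left(\frac{1}{6} \right)} - (-16 - \sin{\left(\frac{1}{6} \right)}) = 0.
So G(s) = \frac{5 s^{5} + 7 s^{3} - 10 s^{2} - 6 s - 2 \sin{\left(\frac{2 s^{2}}{3} - \frac{1}{2} \right)} - 16}{2}.
Check: d/ds[\frac{5 s^{5} + 7 s^{3} - 10 s^{2} - 6 s - 2 \sin{\left(\frac{2 s^{2}}{3} - \frac{1}{2} \right)} - 16}{2}] = \frac{25 s^{4}}{2} + \frac{21 s^{2}}{2} - \frac{4 s \cos{\left(\frac{2 s^{2}}{3} - \frac{1}{2} \right)}}{3} - 10 s - 3 = G'(s).

G(s) = \frac{5 s^{5} + 7 s^{3} - 10 s^{2} - 6 s - 2 \sin{\left(\frac{2 s^{2}}{3} - \frac{1}{2} \right)} - 16}{2}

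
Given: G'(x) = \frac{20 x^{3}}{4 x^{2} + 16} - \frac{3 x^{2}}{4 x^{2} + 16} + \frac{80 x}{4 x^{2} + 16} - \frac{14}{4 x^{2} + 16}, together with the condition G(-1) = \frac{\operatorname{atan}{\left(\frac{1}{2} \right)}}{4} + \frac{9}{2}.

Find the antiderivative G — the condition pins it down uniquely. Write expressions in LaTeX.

G(x) = \frac{5 x^{2}}{2} - \frac{3 x}{4} - \frac{\operatorname{atan}{\left(\frac{x}{2} \right)}}{4} + \frac{5}{4}

The integrand splits into summands that can be handled one at a time.
A general antiderivative is \frac{5 x^{2}}{2} - \frac{3 x}{4} - \frac{\operatorname{atan}{\left(\frac{x}{2} \right)}}{4} + \frac{5}{4} + C.
The condition gives C = \frac{\operatorname{atan}{\left(\frac{1}{2} \right)}}{4} + \frac{9}{2} - (\frac{\operatorname{atan}{\left(\frac{1}{2} \right)}}{4} + \frac{9}{2}) = 0.
So G(x) = \frac{5 x^{2}}{2} - \frac{3 x}{4} - \frac{\operatorname{atan}{\left(\frac{x}{2} \right)}}{4} + \frac{5}{4}.
Check: d/dx[\frac{5 x^{2}}{2} - \frac{3 x}{4} - \frac{\operatorname{atan}{\left(\frac{x}{2} \right)}}{4} + \frac{5}{4}] = \frac{20 x^{3} - 3 x^{2} + 80 x - 14}{4 x^{2} + 16}, which equals G'(x).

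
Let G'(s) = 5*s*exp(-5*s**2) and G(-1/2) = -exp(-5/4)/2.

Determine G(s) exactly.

G(s) = -exp(-5*s**2)/2

The substitution u = -5*s**2 works: G'(s) is exactly (dG/du)*(du/ds) for that inner function.
A general antiderivative is -exp(-5*s**2)/2 + C.
The condition gives C = -exp(-5/4)/2 - (-exp(-5/4)/2) = 0.
So G(s) = -exp(-5*s**2)/2.
Check: d/ds[-exp(-5*s**2)/2] = 5*s*exp(-5*s**2) = G'(s).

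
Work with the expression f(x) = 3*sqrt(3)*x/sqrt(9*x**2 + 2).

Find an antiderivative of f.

The substitution u = 3*x**2 + 2/3 works: f is exactly (dF/du)*(du/dx) for that inner function.
Check: d/dx[sqrt(3)*sqrt(9*x**2 + 2)/3] = 3*sqrt(3)*x/sqrt(9*x**2 + 2) = f(x).

An antiderivative is F(x) = sqrt(3)*sqrt(9*x**2 + 2)/3.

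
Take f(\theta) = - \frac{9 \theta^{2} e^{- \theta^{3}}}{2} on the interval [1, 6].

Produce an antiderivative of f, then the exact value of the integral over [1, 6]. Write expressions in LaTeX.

f matches the chain-rule pattern g'(h)*h' with inner function h(\theta) = - \theta^{3}; substituting u = h(\theta) collapses the integral.
F(\theta) = \frac{3 e^{- \theta^{3}}}{2} is an antiderivative of f.
Check: d/d\theta[\frac{3 e^{- \theta^{3}}}{2}] = - \frac{9 \theta^{2} e^{- \theta^{3}}}{2} = f(\theta).
F(6) = \frac{3}{2 e^{216}}; F(1) = \frac{3}{2 e}.
Integral = F(6) - F(1) = - \frac{3}{2 e} + \frac{3}{2 e^{216}}.

Antiderivative: F(\theta) = \frac{3 e^{- \theta^{3}}}{2}; value = - \frac{3}{2 e} + \frac{3}{2 e^{216}}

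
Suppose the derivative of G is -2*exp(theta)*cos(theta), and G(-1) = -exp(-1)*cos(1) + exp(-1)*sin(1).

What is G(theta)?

A candidate passes only if d/dtheta[G] lands on the given G'(theta) exactly.
A general antiderivative is -exp(theta)*sin(theta) - exp(theta)*cos(theta) + C.
The condition gives C = -exp(-1)*cos(1) + exp(-1)*sin(1) - (-exp(-1)*cos(1) + exp(-1)*sin(1)) = 0.
So G(theta) = -(sin(theta) + cos(theta))*exp(theta).
Check: d/dtheta[-(sin(theta) + cos(theta))*exp(theta)] = -2*exp(theta)*cos(theta) = G'(theta).

G(theta) = -(sin(theta) + cos(theta))*exp(theta)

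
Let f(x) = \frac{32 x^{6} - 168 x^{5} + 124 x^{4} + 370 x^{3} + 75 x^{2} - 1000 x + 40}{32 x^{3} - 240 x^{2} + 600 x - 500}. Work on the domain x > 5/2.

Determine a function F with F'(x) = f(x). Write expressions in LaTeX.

An antiderivative is F(x) = \frac{12 x^{6} - 24 x^{5} - 57 x^{4} - 15 x^{3} + 332 x^{2} - 160 x + 170}{48 x^{2} - 240 x + 300}.

A first test for any F(x): its x-derivative must equal f(x) identically.
Check: d/dx[\frac{12 x^{6} - 24 x^{5} - 57 x^{4} - 15 x^{3} + 332 x^{2} - 160 x + 170}{48 x^{2} - 240 x + 300}] = \frac{32 x^{6} - 168 x^{5} + 124 x^{4} + 370 x^{3} + 75 x^{2} - 1000 x + 40}{32 x^{3} - 240 x^{2} + 600 x - 500} = f(x).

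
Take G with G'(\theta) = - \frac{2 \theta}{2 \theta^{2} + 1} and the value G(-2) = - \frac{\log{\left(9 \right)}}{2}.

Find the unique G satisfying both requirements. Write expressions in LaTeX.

G(\theta) = - \frac{\log{\left(2 \theta^{2} + 1 \right)}}{2}

The substitution u = 2 \theta^{2} + 1 works: G'(\theta) is exactly (dG/du)*(du/d\theta) for that inner function.
A general antiderivative is - \frac{\log{\left(2 \theta^{2} + 1 \right)}}{2} + C.
The condition gives C = - \frac{\log{\left(9 \right)}}{2} - (- \frac{\log{\left(9 \right)}}{2}) = 0.
So G(\theta) = - \frac{\log{\left(2 \theta^{2} + 1 \right)}}{2}.
Check: d/d\theta[- \frac{\log{\left(2 \theta^{2} + 1 \right)}}{2}] = - \frac{2 \theta}{2 \theta^{2} + 1} = G'(\theta).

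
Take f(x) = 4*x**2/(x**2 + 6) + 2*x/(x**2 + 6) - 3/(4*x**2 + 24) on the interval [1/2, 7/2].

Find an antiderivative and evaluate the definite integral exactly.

Integrate term by term and add the pieces.
F(x) = 4*x + log(x**2 + 6) - 33*sqrt(6)*atan(sqrt(6)*x/6)/8 is an antiderivative of f.
Check: d/dx[4*x + log(x**2 + 6) - 33*sqrt(6)*atan(sqrt(6)*x/6)/8] = (16*x**2 + 8*x - 3)/(4*x**2 + 24), which equals f(x).
F(7/2) = -33*sqrt(6)*atan(7*sqrt(6)/12)/8 + log(73/4) + 14; F(1/2) = -33*sqrt(6)*atan(sqrt(6)/12)/8 + log(25/4) + 2.
Integral = F(7/2) - F(1/2) = -33*sqrt(6)*atan(7*sqrt(6)/12)/8 - log(25/4) + 33*sqrt(6)*atan(sqrt(6)/12)/8 + log(73/4) + 12.

Antiderivative: F(x) = 4*x + log(x**2 + 6) - 33*sqrt(6)*atan(sqrt(6)*x/6)/8; value = -33*sqrt(6)*atan(7*sqrt(6)/12)/8 - log(25/4) + 33*sqrt(6)*atan(sqrt(6)/12)/8 + log(73/4) + 12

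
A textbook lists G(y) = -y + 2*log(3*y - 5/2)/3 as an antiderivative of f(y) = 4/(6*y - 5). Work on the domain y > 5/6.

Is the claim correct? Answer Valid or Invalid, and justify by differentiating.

Invalid: d/dy[G] - f = -1, which is not 0.

d/dy[G] = (9 - 6*y)/(6*y - 5)
d/dy[G] - f(y) = -1 != 0.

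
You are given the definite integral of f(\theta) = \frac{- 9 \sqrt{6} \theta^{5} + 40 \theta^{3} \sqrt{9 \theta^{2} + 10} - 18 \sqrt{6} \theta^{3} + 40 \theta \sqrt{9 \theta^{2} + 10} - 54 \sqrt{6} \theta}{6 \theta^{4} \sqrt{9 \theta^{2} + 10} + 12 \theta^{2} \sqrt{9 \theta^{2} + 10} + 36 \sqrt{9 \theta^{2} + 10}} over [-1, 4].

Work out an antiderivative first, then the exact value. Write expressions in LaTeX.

Recover f(\theta) by differentiating a candidate F(\theta); any mismatch rules it out.
F(\theta) = - \frac{\sqrt{6} \sqrt{9 \theta^{2} + 10}}{6} + \frac{5 \log{\left(\theta^{4} + 2 \theta^{2} + 6 \right)}}{3} is an antiderivative of f.
Check: d/d\theta[- \frac{\sqrt{6} \sqrt{9 \theta^{2} + 10}}{6} + \frac{5 \log{\left(\theta^{4} + 2 \theta^{2} + 6 \right)}}{3}] = \frac{- 9 \sqrt{6} \theta^{5} + 40 \theta^{3} \sqrt{9 \theta^{2} + 10} - 18 \sqrt{6} \theta^{3} + 40 \theta \sqrt{9 \theta^{2} + 10} - 54 \sqrt{6} \theta}{6 \theta^{4} \sqrt{9 \theta^{2} + 10} + 12 \theta^{2} \sqrt{9 \theta^{2} + 10} + 36 \sqrt{9 \theta^{2} + 10}} = f(\theta).
F(4) = - \frac{\sqrt{231}}{3} + \frac{5 \log{\left(294 \right)}}{3}; F(-1) = - \frac{\sqrt{114}}{6} + \frac{5 \log{\left(9 \right)}}{3}.
Integral = F(4) - F(-1) = - \frac{\sqrt{231}}{3} - \frac{5 \log{\left(9 \right)}}{3} + \frac{\sqrt{114}}{6} + \frac{5 \log{\left(294 \right)}}{3}.

Antiderivative: F(\theta) = - \frac{\sqrt{6} \sqrt{9 \theta^{2} + 10}}{6} + \frac{5 \log{\left(\theta^{4} + 2 \theta^{2} + 6 \right)}}{3}; value = - \frac{\sqrt{231}}{3} - \frac{5 \log{\left(9 \right)}}{3} + \frac{\sqrt{114}}{6} + \frac{5 \log{\left(294 \right)}}{3}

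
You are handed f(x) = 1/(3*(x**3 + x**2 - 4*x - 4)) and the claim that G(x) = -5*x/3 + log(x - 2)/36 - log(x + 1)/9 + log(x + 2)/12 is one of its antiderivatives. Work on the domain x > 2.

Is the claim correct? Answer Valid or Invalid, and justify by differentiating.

d/dx[G] = (-5*x**3 - 5*x**2 + 20*x + 21)/(3*x**3 + 3*x**2 - 12*x - 12)
d/dx[G] - f(x) = -5/3 != 0.

Invalid: d/dx[G] - f = -5/3, which is not 0.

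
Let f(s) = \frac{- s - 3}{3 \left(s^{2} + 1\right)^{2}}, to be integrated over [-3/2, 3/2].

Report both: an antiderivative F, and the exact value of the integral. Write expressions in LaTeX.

Since d/ds undoes antidifferentiation here, F'(s) = f(s) is required of F(s).
F(s) = - \frac{3 s}{6 s^{2} + 6} - \frac{\operatorname{atan}{\left(s \right)}}{2} + \frac{1}{6 s^{2} + 6} is an antiderivative of f.
Check: d/ds[- \frac{3 s}{6 s^{2} + 6} - \frac{\operatorname{atan}{\left(s \right)}}{2} + \frac{1}{6 s^{2} + 6}] = \frac{- s - 3}{3 s^{4} + 6 s^{2} + 3}, which equals f(s).
F(3/2) = - \frac{\operatorname{atan}{\left(\frac{3}{2} \right)}}{2} - \frac{7}{39}; F(-3/2) = \frac{11}{39} + \frac{\operatorname{atan}{\left(\frac{3}{2} \right)}}{2}.
Integral = F(3/2) - F(-3/2) = - \operatorname{atan}{\left(\frac{3}{2} \right)} - \frac{6}{13}.

Antiderivative: F(s) = - \frac{3 s}{6 s^{2} + 6} - \frac{\operatorname{atan}{\left(s \right)}}{2} + \frac{1}{6 s^{2} + 6}; value = - \operatorname{atan}{\left(\frac{3}{2} \right)} - \frac{6}{13}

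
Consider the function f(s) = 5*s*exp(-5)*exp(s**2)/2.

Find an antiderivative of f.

An antiderivative is F(s) = 5*exp(-5)*exp(s**2)/4.

The substitution u = s**2 - 5 works: f is exactly (dF/du)*(du/ds) for that inner function.
Check: d/ds[5*exp(-5)*exp(s**2)/4] = 5*s*exp(-5)*exp(s**2)/2 = f(s).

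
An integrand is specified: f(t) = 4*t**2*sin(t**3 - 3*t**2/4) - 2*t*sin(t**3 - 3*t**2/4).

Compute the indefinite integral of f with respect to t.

The substitution u = t**3 - 3*t**2/4 works: f is exactly (dF/du)*(du/dt) for that inner function.
Check: d/dt[-4*cos(t**3 - 3*t**2/4)/3] = 4*t**2*sin(t**3 - 3*t**2/4) - 2*t*sin(t**3 - 3*t**2/4) = f(t).

F(t) = -4*cos(t**3 - 3*t**2/4)/3 + C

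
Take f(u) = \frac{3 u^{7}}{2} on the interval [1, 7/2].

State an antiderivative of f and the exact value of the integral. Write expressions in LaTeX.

Any candidate F(u) must reproduce f(u) exactly when differentiated.
F(u) = \frac{3 u^{8}}{16} is an antiderivative of f.
Check: d/du[\frac{3 u^{8}}{16}] = \frac{3 u^{7}}{2} = f(u).
F(7/2) = \frac{17294403}{4096}; F(1) = \frac{3}{16}.
Integral = F(7/2) - F(1) = \frac{17293635}{4096}.

Antiderivative: F(u) = \frac{3 u^{8}}{16}; value = \frac{17293635}{4096}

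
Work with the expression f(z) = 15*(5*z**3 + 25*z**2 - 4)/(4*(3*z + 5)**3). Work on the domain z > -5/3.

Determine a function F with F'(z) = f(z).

An antiderivative is F(z) = (25*z**3 + 10)/(36*z**2 + 120*z + 100).

Recognize the product-rule pattern: f = u'v + uv' with u = -5/(2*(3*z + 5)**2), v = -5*z**3/2 - 1, so integration by parts undoes it.
Check: d/dz[(25*z**3 + 10)/(36*z**2 + 120*z + 100)] = (75*z**3 + 375*z**2 - 60)/(108*z**3 + 540*z**2 + 900*z + 500), which equals f(z).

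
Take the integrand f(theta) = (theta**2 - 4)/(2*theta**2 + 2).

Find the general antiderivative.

F(theta) = theta/2 - 5*atan(theta)/2 + C

Since d/dtheta undoes antidifferentiation here, F'(theta) = f(theta) is required of F(theta).
Check: d/dtheta[theta/2 - 5*atan(theta)/2] = (theta**2 - 4)/(2*theta**2 + 2) = f(theta).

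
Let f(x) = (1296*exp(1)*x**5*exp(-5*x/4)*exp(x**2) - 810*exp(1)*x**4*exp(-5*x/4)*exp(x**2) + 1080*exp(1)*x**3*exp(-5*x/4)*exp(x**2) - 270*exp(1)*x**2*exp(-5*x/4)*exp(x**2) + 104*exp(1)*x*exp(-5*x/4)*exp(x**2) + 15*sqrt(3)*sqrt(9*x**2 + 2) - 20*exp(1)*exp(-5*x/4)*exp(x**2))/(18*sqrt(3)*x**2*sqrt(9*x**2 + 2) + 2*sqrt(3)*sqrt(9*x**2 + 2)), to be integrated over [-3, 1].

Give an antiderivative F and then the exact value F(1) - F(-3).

Antiderivative: F(x) = (8*sqrt(3)*exp(1)*sqrt(9*x**2 + 2)*exp(-5*x/4)*exp(x**2) + 15*atan(3*x))/6; value = -4*sqrt(249)*exp(55/4)/3 + 5*atan(3)/2 + 5*atan(9)/2 + 4*sqrt(33)*exp(3/4)/3

Check any antiderivative F(x) by computing F'(x) and comparing it with f(x).
F(x) = (8*sqrt(3)*exp(1)*sqrt(9*x**2 + 2)*exp(-5*x/4)*exp(x**2) + 15*atan(3*x))/6 is an antiderivative of f.
Check: d/dx[(8*sqrt(3)*exp(1)*sqrt(9*x**2 + 2)*exp(-5*x/4)*exp(x**2) + 15*atan(3*x))/6] = (1296*sqrt(3)*exp(1)*x**5*exp(5*x/4)*exp(x**2) - 810*sqrt(3)*exp(1)*x**4*exp(5*x/4)*exp(x**2) + 1080*sqrt(3)*exp(1)*x**3*exp(5*x/4)*exp(x**2) - 270*sqrt(3)*exp(1)*x**2*exp(5*x/4)*exp(x**2) + 104*sqrt(3)*exp(1)*x*exp(5*x/4)*exp(x**2) + 45*sqrt(9*x**2 + 2)*exp(5*x/2) - 20*sqrt(3)*exp(1)*exp(5*x/4)*exp(x**2))/(54*x**2*sqrt(9*x**2 + 2)*exp(5*x/2) + 6*sqrt(9*x**2 + 2)*exp(5*x/2)), which equals f(x).
F(1) = 5*atan(3)/2 + 4*sqrt(33)*exp(3/4)/3; F(-3) = -5*atan(9)/2 + 4*sqrt(249)*exp(55/4)/3.
Integral = F(1) - F(-3) = -4*sqrt(249)*exp(55/4)/3 + 5*atan(3)/2 + 5*atan(9)/2 + 4*sqrt(33)*exp(3/4)/3.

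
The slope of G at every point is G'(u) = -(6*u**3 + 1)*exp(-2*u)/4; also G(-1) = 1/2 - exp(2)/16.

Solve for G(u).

G'(u) has the shape v'r + vr' for v = 3*u**3/4 + 9*u**2/8 + 9*u/8 + 11/16 and r = exp(-2*u) — it is the derivative of the product v*r.
A general antiderivative is (12*u**3 + 18*u**2 + 18*u + 11)*exp(-2*u)/16 + C.
The condition gives C = 1/2 - exp(2)/16 - (-exp(2)/16) = 1/2.
So G(u) = (12*u**3 + 18*u**2 + 18*u + 8*exp(2*u) + 11)*exp(-2*u)/16.
Check: d/du[(12*u**3 + 18*u**2 + 18*u + 8*exp(2*u) + 11)*exp(-2*u)/16] = (-6*u**3 - 1)*exp(-2*u)/4, which equals G'(u).

G(u) = (12*u**3 + 18*u**2 + 18*u + 8*exp(2*u) + 11)*exp(-2*u)/16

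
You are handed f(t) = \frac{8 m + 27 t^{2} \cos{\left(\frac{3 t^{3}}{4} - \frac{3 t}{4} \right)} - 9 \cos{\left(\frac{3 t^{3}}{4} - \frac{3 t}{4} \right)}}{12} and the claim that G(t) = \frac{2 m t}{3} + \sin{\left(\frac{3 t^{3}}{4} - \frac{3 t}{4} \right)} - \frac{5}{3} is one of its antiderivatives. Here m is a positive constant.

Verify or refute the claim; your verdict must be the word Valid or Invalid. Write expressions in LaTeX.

Valid: G'(t) = f(t).

d/dt[G] = \frac{2 m}{3} + \frac{9 t^{2} \cos{\left(\frac{3 t^{3}}{4} - \frac{3 t}{4} \right)}}{4} - \frac{3 \cos{\left(\frac{3 t^{3}}{4} - \frac{3 t}{4} \right)}}{4}
This equals f(t) exactly, so the claim holds.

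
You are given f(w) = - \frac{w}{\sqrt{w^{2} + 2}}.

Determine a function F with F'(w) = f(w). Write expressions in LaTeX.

An antiderivative is F(w) = - \sqrt{w^{2} + 2}.

The substitution u = w^{2} + 2 works: f is exactly (dF/du)*(du/dw) for that inner function.
Check: d/dw[- \sqrt{w^{2} + 2}] = - \frac{w}{\sqrt{w^{2} + 2}} = f(w).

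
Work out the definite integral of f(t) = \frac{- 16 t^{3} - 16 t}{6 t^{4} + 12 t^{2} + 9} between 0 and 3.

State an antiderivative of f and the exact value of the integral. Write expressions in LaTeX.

f matches the chain-rule pattern g'(h)*h' with inner function h(t) = 2 t^{4} + 4 t^{2} + 3; substituting u = h(t) collapses the integral.
F(t) = - \frac{2 \log{\left(2 t^{4} + 4 t^{2} + 3 \right)}}{3} is an antiderivative of f.
Check: d/dt[- \frac{2 \log{\left(2 t^{4} + 4 t^{2} + 3 \right)}}{3}] = \frac{- 16 t^{3} - 16 t}{6 t^{4} + 12 t^{2} + 9} = f(t).
F(3) = - \frac{2 \log{\left(201 \right)}}{3}; F(0) = - \frac{2 \log{\left(3 \right)}}{3}.
Integral = F(3) - F(0) = - \frac{2 \log{\left(201 \right)}}{3} + \frac{2 \log{\left(3 \right)}}{3}.

Antiderivative: F(t) = - \frac{2 \log{\left(2 t^{4} + 4 t^{2} + 3 \right)}}{3}; value = - \frac{2 \log{\left(201 \right)}}{3} + \frac{2 \log{\left(3 \right)}}{3}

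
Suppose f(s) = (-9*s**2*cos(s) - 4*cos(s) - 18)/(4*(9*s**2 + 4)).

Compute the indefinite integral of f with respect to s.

A candidate is checked by its d/ds: the result must match f(s).
Check: d/ds[-sin(s)/4 - 3*atan(3*s/2)/4] = (-9*s**2*cos(s) - 4*cos(s) - 18)/(36*s**2 + 16), which equals f(s).

F(s) = -sin(s)/4 - 3*atan(3*s/2)/4 + C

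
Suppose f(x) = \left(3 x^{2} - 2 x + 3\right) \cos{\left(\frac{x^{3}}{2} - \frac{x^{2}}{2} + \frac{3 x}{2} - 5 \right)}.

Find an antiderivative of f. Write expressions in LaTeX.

The substitution u = \frac{x^{3}}{2} - \frac{x^{2}}{2} + \frac{3 x}{2} - 5 works: f is exactly (dF/du)*(du/dx) for that inner function.
Check: d/dx[2 \sin{\left(\frac{x^{3}}{2} - \frac{x^{2}}{2} + \frac{3 x}{2} - 5 \right)}] = 3 x^{2} \cos{\left(\frac{x^{3}}{2} - \frac{x^{2}}{2} + \frac{3 x}{2} - 5 \right)} - 2 x \cos{\left(\frac{x^{3}}{2} - \frac{x^{2}}{2} + \frac{3 x}{2} - 5 \right)} + 3 \cos{\left(\frac{x^{3}}{2} - \frac{x^{2}}{2} + \frac{3 x}{2} - 5 \right)}, which equals f(x).

An antiderivative is F(x) = 2 \sin{\left(\frac{x^{3}}{2} - \frac{x^{2}}{2} + \frac{3 x}{2} - 5 \right)}.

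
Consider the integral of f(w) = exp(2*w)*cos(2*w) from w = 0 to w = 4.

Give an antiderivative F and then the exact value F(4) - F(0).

Antiderivative: F(w) = (sin(2*w) + cos(2*w))*exp(2*w)/4; value = exp(8)*cos(8)/4 - 1/4 + exp(8)*sin(8)/4

Check any antiderivative F(w) by computing F'(w) and comparing it with f(w).
F(w) = (sin(2*w) + cos(2*w))*exp(2*w)/4 is an antiderivative of f.
Check: d/dw[(sin(2*w) + cos(2*w))*exp(2*w)/4] = exp(2*w)*cos(2*w) = f(w).
F(4) = exp(8)*cos(8)/4 + exp(8)*sin(8)/4; F(0) = 1/4.
Integral = F(4) - F(0) = exp(8)*cos(8)/4 - 1/4 + exp(8)*sin(8)/4.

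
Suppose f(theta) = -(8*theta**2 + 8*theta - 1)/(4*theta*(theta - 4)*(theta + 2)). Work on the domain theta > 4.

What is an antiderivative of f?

An antiderivative is F(theta) = -(log(theta) + 53*log(theta - 4) + 10*log(theta + 2))/32.

Factor the denominator (4*theta*(theta - 4)*(theta + 2)) and decompose: f = -5/(16*(theta + 2)) - 53/(32*(theta - 4)) - 1/(32*theta); each piece integrates to a log, atan, or power term.
Check: d/dtheta[-(log(theta) + 53*log(theta - 4) + 10*log(theta + 2))/32] = (-8*theta**2 - 8*theta + 1)/(4*theta**3 - 8*theta**2 - 32*theta), which equals f(theta).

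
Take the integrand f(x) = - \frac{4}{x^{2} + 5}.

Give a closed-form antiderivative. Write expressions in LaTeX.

An antiderivative is F(x) = - \frac{4 \sqrt{5} \operatorname{atan}{\left(\frac{\sqrt{5} x}{5} \right)}}{5}.

A first test for any F(x): its x-derivative must equal f(x) identically.
Check: d/dx[- \frac{4 \sqrt{5} \operatorname{atan}{\left(\frac{\sqrt{5} x}{5} \right)}}{5}] = - \frac{4}{x^{2} + 5} = f(x).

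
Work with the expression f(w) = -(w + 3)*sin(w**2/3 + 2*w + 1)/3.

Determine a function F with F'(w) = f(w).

An antiderivative is F(w) = cos(w**2/3 + 2*w + 1)/2.

f matches the chain-rule pattern g'(h)*h' with inner function h(w) = w**2/3 + 2*w + 1; substituting u = h(w) collapses the integral.
Check: d/dw[cos(w**2/3 + 2*w + 1)/2] = -w*sin(w**2/3 + 2*w + 1)/3 - sin(w**2/3 + 2*w + 1), which equals f(w).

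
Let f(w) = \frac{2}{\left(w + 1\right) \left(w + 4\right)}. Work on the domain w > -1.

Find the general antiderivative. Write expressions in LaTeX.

F(w) = \frac{2 \log{\left(w + 1 \right)}}{3} - \frac{2 \log{\left(w + 4 \right)}}{3} + C

Factor the denominator (\left(w + 1\right) \left(w + 4\right)) and decompose: f = - \frac{2}{3 \left(w + 4\right)} + \frac{2}{3 \left(w + 1\right)}; each piece integrates to a log, atan, or power term.
Check: d/dw[\frac{2 \log{\left(w + 1 \right)}}{3} - \frac{2 \log{\left(w + 4 \right)}}{3}] = \frac{2}{w^{2} + 5 w + 4}, which equals f(w).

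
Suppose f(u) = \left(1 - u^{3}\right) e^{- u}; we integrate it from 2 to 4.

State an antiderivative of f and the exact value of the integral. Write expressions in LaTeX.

f has the shape v'r + vr' for v = u^{3} + 3 u^{2} + 6 u + 5 and r = e^{- u} — it is the derivative of the product v*r.
F(u) = \left(u^{3} + 3 u^{2} + 6 u + 5\right) e^{- u} is an antiderivative of f.
Check: d/du[\left(u^{3} + 3 u^{2} + 6 u + 5\right) e^{- u}] = \left(1 - u^{3}\right) e^{- u} = f(u).
F(4) = \frac{141}{e^{4}}; F(2) = \frac{37}{e^{2}}.
Integral = F(4) - F(2) = - \frac{37}{e^{2}} + \frac{141}{e^{4}}.

Antiderivative: F(u) = \left(u^{3} + 3 u^{2} + 6 u + 5\right) e^{- u}; value = - \frac{37}{e^{2}} + \frac{141}{e^{4}}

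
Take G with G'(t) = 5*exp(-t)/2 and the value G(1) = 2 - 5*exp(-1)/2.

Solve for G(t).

G(t) = 2 - 5*exp(-t)/2

Check a candidate G(t) by differentiating: d/dt[G] must match the given G'(t).
A general antiderivative is -5*exp(-t)/2 + C.
The condition gives C = 2 - 5*exp(-1)/2 - (-5*exp(-1)/2) = 2.
So G(t) = 2 - 5*exp(-t)/2.
Check: d/dt[2 - 5*exp(-t)/2] = 5*exp(-t)/2 = G'(t).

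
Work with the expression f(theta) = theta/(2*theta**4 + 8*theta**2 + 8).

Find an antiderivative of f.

An antiderivative is F(theta) = -1/(4*theta**2 + 8).

f matches the chain-rule pattern g'(h)*h' with inner function h(theta) = 4*theta**2 + 8; substituting u = h(theta) collapses the integral.
Check: d/dtheta[-1/(4*theta**2 + 8)] = theta/(2*theta**4 + 8*theta**2 + 8) = f(theta).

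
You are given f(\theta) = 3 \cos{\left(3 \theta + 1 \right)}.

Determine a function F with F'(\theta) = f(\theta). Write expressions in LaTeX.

Check any antiderivative F(\theta) by computing F'(\theta) and comparing it with f(\theta).
Check: d/d\theta[\sin{\left(3 \theta + 1 \right)}] = 3 \cos{\left(3 \theta + 1 \right)} = f(\theta).

An antiderivative is F(\theta) = \sin{\left(3 \theta + 1 \right)}.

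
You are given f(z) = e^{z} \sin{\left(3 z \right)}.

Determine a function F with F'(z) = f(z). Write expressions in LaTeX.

Recover f(z) by differentiating a candidate F(z); any mismatch rules it out.
Check: d/dz[\frac{e^{z} \sin{\left(3 z \right)}}{10} - \frac{3 e^{z} \cos{\left(3 z \right)}}{10}] = e^{z} \sin{\left(3 z \right)} = f(z).

An antiderivative is F(z) = \frac{e^{z} \sin{\left(3 z \right)}}{10} - \frac{3 e^{z} \cos{\left(3 z \right)}}{10}.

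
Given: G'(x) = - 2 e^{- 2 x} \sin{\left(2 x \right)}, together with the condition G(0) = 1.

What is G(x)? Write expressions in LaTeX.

G(x) = \frac{\left(e^{2 x} + \sin{\left(2 x \right)} + \cos{\left(2 x \right)}\right) e^{- 2 x}}{2}

The proposed G(x) is checked by its d/dx: the result must match the given G'(x).
A general antiderivative is \frac{e^{- 2 x} \sin{\left(2 x \right)}}{2} + \frac{e^{- 2 x} \cos{\left(2 x \right)}}{2} + C.
The condition gives C = 1 - (\frac{1}{2}) = \frac{1}{2}.
So G(x) = \frac{\left(e^{2 x} + \sin{\left(2 x \right)} + \cos{\left(2 x \right)}\right) e^{- 2 x}}{2}.
Check: d/dx[\frac{\left(e^{2 x} + \sin{\left(2 x \right)} + \cos{\left(2 x \right)}\right) e^{- 2 x}}{2}] = - 2 e^{- 2 x} \sin{\left(2 x \right)} = G'(x).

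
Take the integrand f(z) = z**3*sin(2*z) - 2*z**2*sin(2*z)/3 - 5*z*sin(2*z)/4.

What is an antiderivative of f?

Integrate term by term and add the pieces.
Check: d/dz[-z**3*cos(2*z)/2 + 3*z**2*sin(2*z)/4 + z**2*cos(2*z)/3 - z*sin(2*z)/3 + 11*z*cos(2*z)/8 - 11*sin(2*z)/16 - cos(2*z)/6] = z**3*sin(2*z) - 2*z**2*sin(2*z)/3 - 5*z*sin(2*z)/4 = f(z).

An antiderivative is F(z) = -z**3*cos(2*z)/2 + 3*z**2*sin(2*z)/4 + z**2*cos(2*z)/3 - z*sin(2*z)/3 + 11*z*cos(2*z)/8 - 11*sin(2*z)/16 - cos(2*z)/6.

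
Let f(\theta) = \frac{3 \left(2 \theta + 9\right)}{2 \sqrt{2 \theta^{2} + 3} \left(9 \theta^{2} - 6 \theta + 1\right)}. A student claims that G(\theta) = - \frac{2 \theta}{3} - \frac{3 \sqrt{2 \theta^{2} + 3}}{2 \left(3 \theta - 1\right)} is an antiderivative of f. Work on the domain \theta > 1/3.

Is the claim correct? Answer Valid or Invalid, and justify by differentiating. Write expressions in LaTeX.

Invalid: d/d\theta[G] - f = - \frac{2}{3}, which is not 0.

d/d\theta[G] = \frac{- 36 \theta^{2} \sqrt{2 \theta^{2} + 3} + 24 \theta \sqrt{2 \theta^{2} + 3} + 18 \theta - 4 \sqrt{2 \theta^{2} + 3} + 81}{54 \theta^{2} \sqrt{2 \theta^{2} + 3} - 36 \theta \sqrt{2 \theta^{2} + 3} + 6 \sqrt{2 \theta^{2} + 3}}
d/d\theta[G] - f(\theta) = - \frac{2}{3} != 0.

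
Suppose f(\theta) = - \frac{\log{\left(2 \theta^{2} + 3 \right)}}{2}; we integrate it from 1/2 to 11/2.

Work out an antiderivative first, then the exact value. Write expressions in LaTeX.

Antiderivative: F(\theta) = - \frac{\theta \log{\left(2 \theta^{2} + 3 \right)}}{2} + \theta - \frac{\sqrt{6} \operatorname{atan}{\left(\frac{\sqrt{6} \theta}{3} \right)}}{2}; value = - \frac{11 \log{\left(\frac{127}{2} \right)}}{4} - \frac{\sqrt{6} \operatorname{atan}{\left(\frac{11 \sqrt{6}}{6} \right)}}{2} + \frac{\log{\left(\frac{7}{2} \right)}}{4} + \frac{\sqrt{6} \operatorname{atan}{\left(\frac{\sqrt{6}}{6} \right)}}{2} + 5

An antiderivative F(\theta) passes only if d/d\theta[F] lands on f(\theta) exactly.
F(\theta) = - \frac{\theta \log{\left(2 \theta^{2} + 3 \right)}}{2} + \theta - \frac{\sqrt{6} \operatorname{atan}{\left(\frac{\sqrt{6} \theta}{3} \right)}}{2} is an antiderivative of f.
Check: d/d\theta[- \frac{\theta \log{\left(2 \theta^{2} + 3 \right)}}{2} + \theta - \frac{\sqrt{6} \operatorname{atan}{\left(\frac{\sqrt{6} \theta}{3} \right)}}{2}] = - \frac{\log{\left(2 \theta^{2} + 3 \right)}}{2} = f(\theta).
F(11/2) = - \frac{11 \log{\left(\frac{127}{2} \right)}}{4} - \frac{\sqrt{6} \operatorname{atan}{\left(\frac{11 \sqrt{6}}{6} \right)}}{2} + \frac{11}{2}; F(1/2) = - \frac{\sqrt{6} \operatorname{atan}{\left(\frac{\sqrt{6}}{6} \right)}}{2} - \frac{\log{\left(\frac{7}{2} \right)}}{4} + \frac{1}{2}.
Integral = F(11/2) - F(1/2) = - \frac{11 \log{\left(\frac{127}{2} \right)}}{4} - \frac{\sqrt{6} \operatorname{atan}{\left(\frac{11 \sqrt{6}}{6} \right)}}{2} + \frac{\log{\left(\frac{7}{2} \right)}}{4} + \frac{\sqrt{6} \operatorname{atan}{\left(\frac{\sqrt{6}}{6} \right)}}{2} + 5.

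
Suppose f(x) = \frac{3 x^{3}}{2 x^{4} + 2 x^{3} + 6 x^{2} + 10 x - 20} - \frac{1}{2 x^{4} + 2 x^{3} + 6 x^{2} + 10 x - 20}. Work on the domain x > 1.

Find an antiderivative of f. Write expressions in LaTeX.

The denominator factors as 2 \left(x - 1\right) \left(x + 2\right) \left(x^{2} + 5\right); partial fractions split f into directly integrable pieces: \frac{53 x - 34}{54 \left(x^{2} + 5\right)} + \frac{25}{54 \left(x + 2\right)} + \frac{1}{18 \left(x - 1\right)}.
Check: d/dx[\frac{\log{\left(x - 1 \right)}}{18} + \frac{25 \log{\left(x + 2 \right)}}{54} + \frac{53 \log{\left(x^{2} + 5 \right)}}{108} - \frac{17 \sqrt{5} \operatorname{atan}{\left(\frac{\sqrt{5} x}{5} \right)}}{135}] = \frac{3 x^{3} - 1}{2 x^{4} + 2 x^{3} + 6 x^{2} + 10 x - 20}, which equals f(x).

An antiderivative is F(x) = \frac{\log{\left(x - 1 \right)}}{18} + \frac{25 \log{\left(x + 2 \right)}}{54} + \frac{53 \log{\left(x^{2} + 5 \right)}}{108} - \frac{17 \sqrt{5} \operatorname{atan}{\left(\frac{\sqrt{5} x}{5} \right)}}{135}.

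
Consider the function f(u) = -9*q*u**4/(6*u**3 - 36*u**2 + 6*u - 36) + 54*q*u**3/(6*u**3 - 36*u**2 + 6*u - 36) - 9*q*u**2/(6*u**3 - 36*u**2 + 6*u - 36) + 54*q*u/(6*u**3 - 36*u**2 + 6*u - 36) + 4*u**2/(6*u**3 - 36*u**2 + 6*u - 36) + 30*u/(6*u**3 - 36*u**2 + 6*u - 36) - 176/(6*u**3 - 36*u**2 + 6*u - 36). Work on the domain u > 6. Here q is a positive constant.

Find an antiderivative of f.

The integrand splits into summands that can be handled one at a time.
Check: d/du[-3*q*u**2/4 + 2*log(u - 6)/3 + 5*atan(u)] = (-9*q*u**4 + 54*q*u**3 - 9*q*u**2 + 54*q*u + 4*u**2 + 30*u - 176)/(6*u**3 - 36*u**2 + 6*u - 36), which equals f(u).

An antiderivative is F(u) = -3*q*u**2/4 + 2*log(u - 6)/3 + 5*atan(u).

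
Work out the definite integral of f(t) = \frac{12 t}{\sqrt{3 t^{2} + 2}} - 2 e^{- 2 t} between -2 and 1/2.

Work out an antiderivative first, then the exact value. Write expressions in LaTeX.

Antiderivative: F(t) = \left(4 \sqrt{3 t^{2} + 2} e^{2 t} + 1\right) e^{- 2 t}; value = - e^{4} - 4 \sqrt{14} + e^{-1} + 2 \sqrt{11}

The integrand splits into summands that can be handled one at a time.
F(t) = \left(4 \sqrt{3 t^{2} + 2} e^{2 t} + 1\right) e^{- 2 t} is an antiderivative of f.
Check: d/dt[\left(4 \sqrt{3 t^{2} + 2} e^{2 t} + 1\right) e^{- 2 t}] = \frac{\left(12 t e^{2 t} - 2 \sqrt{3 t^{2} + 2}\right) e^{- 2 t}}{\sqrt{3 t^{2} + 2}}, which equals f(t).
F(1/2) = e^{-1} + 2 \sqrt{11}; F(-2) = 4 \sqrt{14} + e^{4}.
Integral = F(1/2) - F(-2) = - e^{4} - 4 \sqrt{14} + e^{-1} + 2 \sqrt{11}.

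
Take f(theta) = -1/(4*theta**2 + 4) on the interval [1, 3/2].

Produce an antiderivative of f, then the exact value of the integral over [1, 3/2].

Since d/dtheta undoes antidifferentiation here, F'(theta) = f(theta) is required of F(theta).
F(theta) = -atan(theta)/4 is an antiderivative of f.
Check: d/dtheta[-atan(theta)/4] = -1/(4*theta**2 + 4) = f(theta).
F(3/2) = -atan(3/2)/4; F(1) = -pi/16.
Integral = F(3/2) - F(1) = -atan(3/2)/4 + pi/16.

Antiderivative: F(theta) = -atan(theta)/4; value = -atan(3/2)/4 + pi/16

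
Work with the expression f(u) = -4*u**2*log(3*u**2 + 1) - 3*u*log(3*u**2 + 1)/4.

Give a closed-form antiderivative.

The integrand splits into summands that can be handled one at a time.
Check: d/du[-4*u**3*log(3*u**2 + 1)/3 + 8*u**3/9 - 3*u**2*log(3*u**2 + 1)/8 + 3*u**2/8 - 8*u/9 - log(u**2 + 1/3)/8 + 8*sqrt(3)*atan(sqrt(3)*u)/27] = -4*u**2*log(3*u**2 + 1) - 3*u*log(3*u**2 + 1)/4 = f(u).

An antiderivative is F(u) = -4*u**3*log(3*u**2 + 1)/3 + 8*u**3/9 - 3*u**2*log(3*u**2 + 1)/8 + 3*u**2/8 - 8*u/9 - log(u**2 + 1/3)/8 + 8*sqrt(3)*atan(sqrt(3)*u)/27.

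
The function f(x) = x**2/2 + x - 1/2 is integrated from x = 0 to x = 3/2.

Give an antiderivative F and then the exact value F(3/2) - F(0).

Integrate term by term and add the pieces.
F(x) = x**3/6 + x**2/2 - x/2 is an antiderivative of f.
Check: d/dx[x**3/6 + x**2/2 - x/2] = x**2/2 + x - 1/2 = f(x).
F(3/2) = 15/16; F(0) = 0.
Integral = F(3/2) - F(0) = 15/16.

Antiderivative: F(x) = x**3/6 + x**2/2 - x/2; value = 15/16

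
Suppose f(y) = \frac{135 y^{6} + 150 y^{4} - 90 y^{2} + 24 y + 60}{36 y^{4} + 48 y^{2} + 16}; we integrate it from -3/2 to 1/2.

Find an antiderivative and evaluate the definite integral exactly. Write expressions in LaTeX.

f has the shape u'v + uv' for u = - \frac{1}{2 \left(y^{2} + \frac{2}{3}\right)} and v = - \frac{5 y^{5}}{2} - y^{2} - 5 y — it is the derivative of the product u*v.
F(y) = - \frac{3 y \left(- 5 y^{4} - 2 y - 10\right)}{4 \left(3 y^{2} + 2\right)} is an antiderivative of f.
Check: d/dy[- \frac{3 y \left(- 5 y^{4} - 2 y - 10\right)}{4 \left(3 y^{2} + 2\right)}] = \frac{135 y^{6} + 150 y^{4} - 90 y^{2} + 24 y + 60}{36 y^{4} + 48 y^{2} + 16} = f(y).
F(1/2) = \frac{543}{352}; F(-3/2) = - \frac{4653}{1120}.
Integral = F(1/2) - F(-3/2) = \frac{17547}{3080}.

Antiderivative: F(y) = - \frac{3 y \left(- 5 y^{4} - 2 y - 10\right)}{4 \left(3 y^{2} + 2\right)}; value = \frac{17547}{3080}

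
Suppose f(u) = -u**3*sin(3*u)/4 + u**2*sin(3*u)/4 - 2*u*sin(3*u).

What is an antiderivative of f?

Integrate term by term and add the pieces.
Check: d/du[u**3*cos(3*u)/12 - u**2*sin(3*u)/12 - u**2*cos(3*u)/12 + u*sin(3*u)/18 + 11*u*cos(3*u)/18 - 11*sin(3*u)/54 + cos(3*u)/54] = -u**3*sin(3*u)/4 + u**2*sin(3*u)/4 - 2*u*sin(3*u) = f(u).

An antiderivative is F(u) = u**3*cos(3*u)/12 - u**2*sin(3*u)/12 - u**2*cos(3*u)/12 + u*sin(3*u)/18 + 11*u*cos(3*u)/18 - 11*sin(3*u)/54 + cos(3*u)/54.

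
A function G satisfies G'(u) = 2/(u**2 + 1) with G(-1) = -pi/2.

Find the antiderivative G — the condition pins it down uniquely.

Any candidate G(u) must reproduce the stated G'(u) exactly.
A general antiderivative is 2*atan(u) + C.
The condition gives C = -pi/2 - (-pi/2) = 0.
So G(u) = 2*atan(u).
Check: d/du[2*atan(u)] = 2/(u**2 + 1) = G'(u).

G(u) = 2*atan(u)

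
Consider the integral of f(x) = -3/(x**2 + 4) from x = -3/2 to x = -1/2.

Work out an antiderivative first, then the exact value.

For F(x) to be correct the identity F'(x) - f(x) = 0 must hold.
F(x) = -3*atan(x/2)/2 is an antiderivative of f.
Check: d/dx[-3*atan(x/2)/2] = -3/(x**2 + 4) = f(x).
F(-1/2) = 3*atan(1/4)/2; F(-3/2) = 3*atan(3/4)/2.
Integral = F(-1/2) - F(-3/2) = -3*atan(3/4)/2 + 3*atan(1/4)/2.

Antiderivative: F(x) = -3*atan(x/2)/2; value = -3*atan(3/4)/2 + 3*atan(1/4)/2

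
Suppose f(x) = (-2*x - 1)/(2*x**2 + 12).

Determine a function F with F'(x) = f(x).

An antiderivative is F(x) = -log(x**2 + 6)/2 - sqrt(6)*atan(sqrt(6)*x/6)/12.

Check any antiderivative F(x) by computing F'(x) and comparing it with f(x).
Check: d/dx[-log(x**2 + 6)/2 - sqrt(6)*atan(sqrt(6)*x/6)/12] = (-2*x - 1)/(2*x**2 + 12) = f(x).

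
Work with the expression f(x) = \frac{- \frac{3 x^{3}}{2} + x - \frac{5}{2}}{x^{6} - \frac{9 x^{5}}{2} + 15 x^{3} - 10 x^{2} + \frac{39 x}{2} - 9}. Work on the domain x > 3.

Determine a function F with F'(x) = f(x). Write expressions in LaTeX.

The denominator factors as \left(x - 3\right)^{2} \left(x + 2\right) \left(2 x - 1\right) \left(x^{2} + 1\right); partial fractions split f into directly integrable pieces: \frac{17 x + 31}{250 \left(x^{2} + 1\right)} - \frac{28}{125 \left(2 x - 1\right)} - \frac{3}{125 \left(x + 2\right)} + \frac{17}{250 \left(x - 3\right)} - \frac{8}{25 \left(x - 3\right)^{2}}.
Check: d/dx[\frac{34 x \log{\left(x - 3 \right)} - 56 x \log{\left(x - \frac{1}{2} \right)} - 12 x \log{\left(x + 2 \right)} + 17 x \log{\left(x^{2} + 1 \right)} + 62 x \operatorname{atan}{\left(x \right)} - 102 \log{\left(x - 3 \right)} + 168 \log{\left(x - \frac{1}{2} \right)} + 36 \log{\left(x + 2 \right)} - 51 \log{\left(x^{2} + 1 \right)} - 186 \operatorname{atan}{\left(x \right)} + 160}{500 x - 1500}] = \frac{- 3 x^{3} + 2 x - 5}{2 x^{6} - 9 x^{5} + 30 x^{3} - 20 x^{2} + 39 x - 18}, which equals f(x).

An antiderivative is F(x) = \frac{34 x \log{\left(x - 3 \right)} - 56 x \log{\left(x - \frac{1}{2} \right)} - 12 x \log{\left(x + 2 \right)} + 17 x \log{\left(x^{2} + 1 \right)} + 62 x \operatorname{atan}{\left(x \right)} - 102 \log{\left(x - 3 \right)} + 168 \log{\left(x - \frac{1}{2} \right)} + 36 \log{\left(x + 2 \right)} - 51 \log{\left(x^{2} + 1 \right)} - 186 \operatorname{atan}{\left(x \right)} + 160}{500 x - 1500}.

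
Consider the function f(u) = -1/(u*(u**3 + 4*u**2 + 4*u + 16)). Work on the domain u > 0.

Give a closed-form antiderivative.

The denominator factors as u*(u + 4)*(u**2 + 4); partial fractions split f into directly integrable pieces: (u + 1)/(20*(u**2 + 4)) + 1/(80*(u + 4)) - 1/(16*u).
Check: d/du[-log(u)/16 + log(u + 4)/80 + log(u**2 + 4)/40 + atan(u/2)/40] = -1/(u**4 + 4*u**3 + 4*u**2 + 16*u), which equals f(u).

An antiderivative is F(u) = -log(u)/16 + log(u + 4)/80 + log(u**2 + 4)/40 + atan(u/2)/40.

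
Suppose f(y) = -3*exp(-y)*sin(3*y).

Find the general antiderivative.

A first test for any F(y): its y-derivative must equal f(y) identically.
Check: d/dy[3*(sin(3*y) + 3*cos(3*y))*exp(-y)/10] = -3*exp(-y)*sin(3*y) = f(y).

F(y) = 3*(sin(3*y) + 3*cos(3*y))*exp(-y)/10 + C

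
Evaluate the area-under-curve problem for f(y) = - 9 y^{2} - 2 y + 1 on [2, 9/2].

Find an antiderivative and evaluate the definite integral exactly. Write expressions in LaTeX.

The integrand splits into summands that can be handled one at a time.
F(y) = - 3 y^{3} - y^{2} + y is an antiderivative of f.
Check: d/dy[- 3 y^{3} - y^{2} + y] = - 9 y^{2} - 2 y + 1 = f(y).
F(9/2) = - \frac{2313}{8}; F(2) = -26.
Integral = F(9/2) - F(2) = - \frac{2105}{8}.

Antiderivative: F(y) = - 3 y^{3} - y^{2} + y; value = - \frac{2105}{8}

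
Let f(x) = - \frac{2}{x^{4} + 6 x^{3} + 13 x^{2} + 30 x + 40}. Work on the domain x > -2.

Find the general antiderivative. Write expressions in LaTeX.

F(x) = - \frac{\log{\left(x + 2 \right)}}{9} + \frac{\log{\left(x + 4 \right)}}{21} + \frac{2 \log{\left(x^{2} + 5 \right)}}{63} - \frac{2 \sqrt{5} \operatorname{atan}{\left(\frac{\sqrt{5} x}{5} \right)}}{315} + C

Factor the denominator (\left(x + 2\right) \left(x + 4\right) \left(x^{2} + 5\right)) and decompose: f = \frac{2 \left(2 x - 1\right)}{63 \left(x^{2} + 5\right)} + \frac{1}{21 \left(x + 4\right)} - \frac{1}{9 \left(x + 2\right)}; each piece integrates to a log, atan, or power term.
Check: d/dx[- \frac{\log{\left(x + 2 \right)}}{9} + \frac{\log{\left(x + 4 \right)}}{21} + \frac{2 \log{\left(x^{2} + 5 \right)}}{63} - \frac{2 \sqrt{5} \operatorname{atan}{\left(\frac{\sqrt{5} x}{5} \right)}}{315}] = - \frac{2}{x^{4} + 6 x^{3} + 13 x^{2} + 30 x + 40} = f(x).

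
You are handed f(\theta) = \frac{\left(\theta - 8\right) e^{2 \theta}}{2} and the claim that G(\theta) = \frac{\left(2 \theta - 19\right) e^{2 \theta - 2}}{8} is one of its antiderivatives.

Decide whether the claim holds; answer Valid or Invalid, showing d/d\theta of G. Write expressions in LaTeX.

d/d\theta[G] = \frac{\theta e^{2 \theta}}{2 e^{2}} - \frac{9 e^{2 \theta}}{2 e^{2}}
d/d\theta[G] - f(\theta) = - \frac{\theta e^{2 \theta}}{2} + \frac{\theta e^{2 \theta}}{2 e^{2}} - \frac{9 e^{2 \theta}}{2 e^{2}} + 4 e^{2 \theta} != 0.

Invalid: d/d\theta[G] - f = - \frac{\theta e^{2 \theta}}{2} + \frac{\theta e^{2 \theta}}{2 e^{2}} - \frac{9 e^{2 \theta}}{2 e^{2}} + 4 e^{2 \theta}, which is not 0.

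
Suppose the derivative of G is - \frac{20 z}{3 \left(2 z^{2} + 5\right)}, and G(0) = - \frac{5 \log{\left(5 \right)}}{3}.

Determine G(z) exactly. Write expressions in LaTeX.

G(z) = - \frac{5 \log{\left(2 z^{2} + 5 \right)}}{3}

G'(z) matches the chain-rule pattern g'(h)*h' with inner function h(z) = 2 z^{2} + 5; substituting u = h(z) collapses the integral.
A general antiderivative is - \frac{5 \log{\left(2 z^{2} + 5 \right)}}{3} + C.
The condition gives C = - \frac{5 \log{\left(5 \right)}}{3} - (- \frac{5 \log{\left(5 \right)}}{3}) = 0.
So G(z) = - \frac{5 \log{\left(2 z^{2} + 5 \right)}}{3}.
Check: d/dz[- \frac{5 \log{\left(2 z^{2} + 5 \right)}}{3}] = - \frac{20 z}{6 z^{2} + 15}, which equals G'(z).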